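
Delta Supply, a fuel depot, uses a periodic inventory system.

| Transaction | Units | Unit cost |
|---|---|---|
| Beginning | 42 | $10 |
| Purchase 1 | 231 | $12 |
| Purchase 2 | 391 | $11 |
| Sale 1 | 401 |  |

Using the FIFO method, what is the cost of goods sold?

COGS = $4,600

Sale 1 (401) [FIFO — oldest first]: 42 @ $10 + 231 @ $12 + 128 @ $11 = $4,600
Ending inventory: 263 @ $11 = $2,893
Check: goods available $7,493 = COGS $4,600 + ending $2,893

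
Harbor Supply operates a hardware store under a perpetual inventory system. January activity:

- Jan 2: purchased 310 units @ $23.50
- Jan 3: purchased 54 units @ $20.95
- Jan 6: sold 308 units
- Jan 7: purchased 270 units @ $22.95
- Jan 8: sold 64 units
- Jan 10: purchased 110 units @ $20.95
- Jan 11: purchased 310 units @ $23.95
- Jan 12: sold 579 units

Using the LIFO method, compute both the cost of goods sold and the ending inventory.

COGS = $21,947.15; ending inventory = $2,394.65

Jan 6, 308 sold [LIFO — newest first]: 54 @ $20.95 + 254 @ $23.50 = $7,100.30
Jan 8, 64 sold [LIFO — newest first]: 64 @ $22.95 = $1,468.80
Jan 12, 579 sold [LIFO — newest first]: 310 @ $23.95 + 110 @ $20.95 + 159 @ $22.95 = $13,378.05
Total COGS = $7,100.30 + $1,468.80 + $13,378.05 = $21,947.15
Ending inventory: 56 @ $23.50 + 47 @ $22.95 = $2,394.65
Check: goods available $24,341.80 = COGS $21,947.15 + ending $2,394.65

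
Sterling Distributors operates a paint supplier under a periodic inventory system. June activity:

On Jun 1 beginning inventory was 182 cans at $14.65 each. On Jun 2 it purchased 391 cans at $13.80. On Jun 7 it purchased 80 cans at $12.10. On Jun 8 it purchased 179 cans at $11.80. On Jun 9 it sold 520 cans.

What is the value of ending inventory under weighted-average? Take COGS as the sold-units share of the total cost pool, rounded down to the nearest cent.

Ending inventory = $4,178.37

Jun 9, sell 520: 520/832 × $11,142.30 → $6,963.93
Ending inventory (cost pool remaining) = $4,178.37
Check: goods available $11,142.30 = COGS $6,963.93 + ending $4,178.37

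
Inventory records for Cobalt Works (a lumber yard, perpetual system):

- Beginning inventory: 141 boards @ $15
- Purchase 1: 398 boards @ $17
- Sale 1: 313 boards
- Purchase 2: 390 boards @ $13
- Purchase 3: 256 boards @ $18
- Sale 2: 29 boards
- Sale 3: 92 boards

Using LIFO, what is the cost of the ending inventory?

Sale 1 (313) [LIFO — newest first]: 313 @ $17 = $5,321
Sale 2 (29) [LIFO — newest first]: 29 @ $18 = $522
Sale 3 (92) [LIFO — newest first]: 92 @ $18 = $1,656
Total COGS = $5,321 + $522 + $1,656 = $7,499
Ending inventory: 141 @ $15 + 85 @ $17 + 390 @ $13 + 135 @ $18 = $11,060

Ending inventory = $11,060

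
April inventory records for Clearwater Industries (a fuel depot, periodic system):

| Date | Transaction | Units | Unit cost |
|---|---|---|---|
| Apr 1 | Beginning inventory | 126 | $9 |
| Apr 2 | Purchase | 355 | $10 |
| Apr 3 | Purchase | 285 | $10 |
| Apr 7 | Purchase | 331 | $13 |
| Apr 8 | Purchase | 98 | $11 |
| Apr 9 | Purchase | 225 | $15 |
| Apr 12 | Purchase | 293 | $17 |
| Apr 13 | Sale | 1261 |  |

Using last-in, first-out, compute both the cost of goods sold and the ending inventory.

Apr 13, 1261 sold [LIFO — newest first]: 293 @ $17 + 225 @ $15 + 98 @ $11 + 331 @ $13 + 285 @ $10 + 29 @ $10 = $16,877
Ending inventory: 126 @ $9 + 326 @ $10 = $4,394

COGS = $16,877; ending inventory = $4,394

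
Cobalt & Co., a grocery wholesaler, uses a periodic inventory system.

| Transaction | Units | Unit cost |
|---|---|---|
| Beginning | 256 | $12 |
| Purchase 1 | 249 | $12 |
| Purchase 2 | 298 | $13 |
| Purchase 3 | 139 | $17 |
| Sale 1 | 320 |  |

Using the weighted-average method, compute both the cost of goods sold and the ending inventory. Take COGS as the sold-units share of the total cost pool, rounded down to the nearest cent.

COGS = $4,177.32; ending inventory = $8,119.68

Sale 1, sell 320: 320/942 × $12,297.00 → $4,177.32
Ending inventory (cost pool remaining) = $8,119.68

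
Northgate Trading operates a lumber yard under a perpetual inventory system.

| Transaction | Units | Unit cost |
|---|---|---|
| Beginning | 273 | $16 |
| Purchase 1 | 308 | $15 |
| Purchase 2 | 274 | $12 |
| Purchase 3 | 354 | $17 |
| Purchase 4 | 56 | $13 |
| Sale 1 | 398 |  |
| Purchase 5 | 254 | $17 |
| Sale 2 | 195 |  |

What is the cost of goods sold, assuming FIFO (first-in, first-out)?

COGS = $9,132

Sale 1 (398) [FIFO — oldest first]: 273 @ $16 + 125 @ $15 = $6,243
Sale 2 (195) [FIFO — oldest first]: 183 @ $15 + 12 @ $12 = $2,889
Total COGS = $6,243 + $2,889 = $9,132
Ending inventory: 262 @ $12 + 354 @ $17 + 56 @ $13 + 254 @ $17 = $14,208
Check: goods available $23,340 = COGS $9,132 + ending $14,208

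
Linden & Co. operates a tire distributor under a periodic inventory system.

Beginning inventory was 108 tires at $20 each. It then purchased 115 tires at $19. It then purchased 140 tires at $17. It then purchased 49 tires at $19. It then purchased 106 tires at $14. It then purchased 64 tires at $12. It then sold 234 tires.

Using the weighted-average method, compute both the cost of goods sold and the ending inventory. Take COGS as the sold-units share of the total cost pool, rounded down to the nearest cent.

COGS = $3,983.62; ending inventory = $5,924.38

Sale 1, sell 234: 234/582 × $9,908.00 → $3,983.62
Ending inventory (cost pool remaining) = $5,924.38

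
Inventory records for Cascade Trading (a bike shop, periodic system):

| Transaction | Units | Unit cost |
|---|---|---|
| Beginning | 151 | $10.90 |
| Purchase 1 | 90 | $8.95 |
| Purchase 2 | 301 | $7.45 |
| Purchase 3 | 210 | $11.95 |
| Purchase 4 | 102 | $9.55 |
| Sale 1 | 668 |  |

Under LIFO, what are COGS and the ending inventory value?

Sale 1 (668) [LIFO — newest first]: 102 @ $9.55 + 210 @ $11.95 + 301 @ $7.45 + 55 @ $8.95 = $6,218.30
Ending inventory: 151 @ $10.90 + 35 @ $8.95 = $1,959.15
Check: goods available $8,177.45 = COGS $6,218.30 + ending $1,959.15

COGS = $6,218.30; ending inventory = $1,959.15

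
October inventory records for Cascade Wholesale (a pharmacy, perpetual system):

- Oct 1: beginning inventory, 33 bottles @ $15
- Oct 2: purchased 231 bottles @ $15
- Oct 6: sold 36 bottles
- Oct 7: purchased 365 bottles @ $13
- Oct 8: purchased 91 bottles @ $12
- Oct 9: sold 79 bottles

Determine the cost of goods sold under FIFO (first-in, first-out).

Oct 6, 36 sold [FIFO — oldest first]: 33 @ $15 + 3 @ $15 = $540
Oct 9, 79 sold [FIFO — oldest first]: 79 @ $15 = $1,185
Total COGS = $540 + $1,185 = $1,725
Ending inventory: 149 @ $15 + 365 @ $13 + 91 @ $12 = $8,072

COGS = $1,725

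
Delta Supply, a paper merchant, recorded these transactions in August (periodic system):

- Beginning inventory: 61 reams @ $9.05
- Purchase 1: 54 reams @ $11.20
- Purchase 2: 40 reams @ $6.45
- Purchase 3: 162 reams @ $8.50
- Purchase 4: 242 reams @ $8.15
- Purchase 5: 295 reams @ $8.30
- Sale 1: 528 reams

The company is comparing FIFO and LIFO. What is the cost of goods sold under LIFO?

FIFO COGS: 61 @ $9.05 + 54 @ $11.20 + 40 @ $6.45 + 162 @ $8.50 + 211 @ $8.15 = $4,511.50
LIFO COGS: 295 @ $8.30 + 233 @ $8.15 = $4,347.45

COGS = $4,347.45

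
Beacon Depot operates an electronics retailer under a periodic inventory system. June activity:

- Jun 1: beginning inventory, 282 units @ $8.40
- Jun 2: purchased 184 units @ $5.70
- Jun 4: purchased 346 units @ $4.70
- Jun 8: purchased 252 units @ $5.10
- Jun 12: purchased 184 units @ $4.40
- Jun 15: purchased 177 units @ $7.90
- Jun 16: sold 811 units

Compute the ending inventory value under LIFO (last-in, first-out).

Jun 16, 811 sold [LIFO — newest first]: 177 @ $7.90 + 184 @ $4.40 + 252 @ $5.10 + 198 @ $4.70 = $4,423.70
Ending inventory: 282 @ $8.40 + 184 @ $5.70 + 148 @ $4.70 = $4,113.20
Check: goods available $8,536.90 = COGS $4,423.70 + ending $4,113.20

Ending inventory = $4,113.20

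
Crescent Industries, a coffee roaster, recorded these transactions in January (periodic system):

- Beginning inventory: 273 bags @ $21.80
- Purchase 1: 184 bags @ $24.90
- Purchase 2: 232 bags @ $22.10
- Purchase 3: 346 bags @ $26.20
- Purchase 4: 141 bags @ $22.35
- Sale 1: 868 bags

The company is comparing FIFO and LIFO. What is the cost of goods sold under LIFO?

FIFO COGS: 273 @ $21.80 + 184 @ $24.90 + 232 @ $22.10 + 179 @ $26.20 = $20,350.00
LIFO COGS: 141 @ $22.35 + 346 @ $26.20 + 232 @ $22.10 + 149 @ $24.90 = $21,053.85

COGS = $21,053.85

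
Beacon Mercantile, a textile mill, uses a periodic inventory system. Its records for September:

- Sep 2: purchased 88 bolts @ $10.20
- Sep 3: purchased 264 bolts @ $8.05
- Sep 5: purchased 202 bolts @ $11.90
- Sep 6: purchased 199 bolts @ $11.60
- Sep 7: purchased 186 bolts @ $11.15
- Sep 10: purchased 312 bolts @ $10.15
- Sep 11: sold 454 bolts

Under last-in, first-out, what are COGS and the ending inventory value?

COGS = $4,750.10; ending inventory = $8,225.60

Sep 11, 454 sold [LIFO — newest first]: 312 @ $10.15 + 142 @ $11.15 = $4,750.10
Ending inventory: 88 @ $10.20 + 264 @ $8.05 + 202 @ $11.90 + 199 @ $11.60 + 44 @ $11.15 = $8,225.60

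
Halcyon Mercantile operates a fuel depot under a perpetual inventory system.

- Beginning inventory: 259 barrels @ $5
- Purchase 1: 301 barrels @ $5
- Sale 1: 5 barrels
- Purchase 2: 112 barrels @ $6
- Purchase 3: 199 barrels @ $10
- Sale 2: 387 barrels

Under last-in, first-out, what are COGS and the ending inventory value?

COGS = $3,067; ending inventory = $2,395

Sale 1 (5) [LIFO — newest first]: 5 @ $5 = $25
Sale 2 (387) [LIFO — newest first]: 199 @ $10 + 112 @ $6 + 76 @ $5 = $3,042
Total COGS = $25 + $3,042 = $3,067
Ending inventory: 259 @ $5 + 220 @ $5 = $2,395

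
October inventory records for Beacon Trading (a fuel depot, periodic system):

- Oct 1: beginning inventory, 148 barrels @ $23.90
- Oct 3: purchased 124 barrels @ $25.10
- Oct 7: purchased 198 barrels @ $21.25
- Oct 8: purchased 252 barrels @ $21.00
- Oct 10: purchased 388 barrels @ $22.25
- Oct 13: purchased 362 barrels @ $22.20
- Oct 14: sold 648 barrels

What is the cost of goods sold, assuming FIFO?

Oct 14, 648 sold [FIFO — oldest first]: 148 @ $23.90 + 124 @ $25.10 + 198 @ $21.25 + 178 @ $21.00 = $14,595.10
Ending inventory: 74 @ $21.00 + 388 @ $22.25 + 362 @ $22.20 = $18,223.40
Check: goods available $32,818.50 = COGS $14,595.10 + ending $18,223.40

COGS = $14,595.10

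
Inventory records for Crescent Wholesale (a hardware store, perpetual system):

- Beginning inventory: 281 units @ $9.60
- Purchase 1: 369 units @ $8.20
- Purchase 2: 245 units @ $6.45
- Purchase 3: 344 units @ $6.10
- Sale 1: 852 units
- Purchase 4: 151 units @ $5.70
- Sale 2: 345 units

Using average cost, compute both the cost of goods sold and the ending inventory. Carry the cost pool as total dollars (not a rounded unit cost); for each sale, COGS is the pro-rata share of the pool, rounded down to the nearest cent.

COGS = $8,900.47; ending inventory = $1,362.28

After Beginning: 281 on hand, pool $2,697.60 (≈ $9.6000 each)
After Purchase 1: 650 on hand, pool $5,723.40 (≈ $8.8052 each)
After Purchase 2: 895 on hand, pool $7,303.65 (≈ $8.1605 each)
After Purchase 3: 1239 on hand, pool $9,402.05 (≈ $7.5884 each)
Sale 1, sell 852: 852/1239 × $9,402.05 → $6,465.33
After Purchase 4: 538 on hand, pool $3,797.42 (≈ $7.0584 each)
Sale 2, sell 345: 345/538 × $3,797.42 → $2,435.14
Total COGS = $6,465.33 + $2,435.14 = $8,900.47
Ending inventory (cost pool remaining) = $1,362.28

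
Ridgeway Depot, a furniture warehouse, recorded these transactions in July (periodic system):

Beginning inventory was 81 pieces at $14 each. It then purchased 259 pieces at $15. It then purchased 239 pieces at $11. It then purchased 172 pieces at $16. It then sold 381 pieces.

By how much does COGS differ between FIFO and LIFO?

FIFO COGS: 81 @ $14 + 259 @ $15 + 41 @ $11 = $5,470
LIFO COGS: 172 @ $16 + 209 @ $11 = $5,051
Difference = |$5,470 − $5,051| = $419

$419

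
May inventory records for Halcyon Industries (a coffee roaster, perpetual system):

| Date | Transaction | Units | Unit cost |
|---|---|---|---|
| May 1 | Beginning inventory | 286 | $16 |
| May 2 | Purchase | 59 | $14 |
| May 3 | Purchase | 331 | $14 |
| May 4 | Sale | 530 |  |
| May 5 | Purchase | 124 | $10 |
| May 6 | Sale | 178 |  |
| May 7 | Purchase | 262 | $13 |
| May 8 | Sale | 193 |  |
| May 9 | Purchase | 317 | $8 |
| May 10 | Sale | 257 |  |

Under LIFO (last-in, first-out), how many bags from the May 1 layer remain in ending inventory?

May 4, 530 sold [LIFO — newest first]: 331 @ $14 + 59 @ $14 + 140 @ $16 = $7,700
May 6, 178 sold [LIFO — newest first]: 124 @ $10 + 54 @ $16 = $2,104
May 8, 193 sold [LIFO — newest first]: 193 @ $13 = $2,509
May 10, 257 sold [LIFO — newest first]: 257 @ $8 = $2,056
Total COGS = $7,700 + $2,104 + $2,509 + $2,056 = $14,369
Ending inventory: 92 @ $16 + 69 @ $13 + 60 @ $8 = $2,849

92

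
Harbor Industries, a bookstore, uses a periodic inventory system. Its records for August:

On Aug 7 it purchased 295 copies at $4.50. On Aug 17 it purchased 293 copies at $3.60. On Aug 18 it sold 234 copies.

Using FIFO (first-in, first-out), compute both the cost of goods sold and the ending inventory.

Aug 18, 234 sold [FIFO — oldest first]: 234 @ $4.50 = $1,053.00
Ending inventory: 61 @ $4.50 + 293 @ $3.60 = $1,329.30

COGS = $1,053.00; ending inventory = $1,329.30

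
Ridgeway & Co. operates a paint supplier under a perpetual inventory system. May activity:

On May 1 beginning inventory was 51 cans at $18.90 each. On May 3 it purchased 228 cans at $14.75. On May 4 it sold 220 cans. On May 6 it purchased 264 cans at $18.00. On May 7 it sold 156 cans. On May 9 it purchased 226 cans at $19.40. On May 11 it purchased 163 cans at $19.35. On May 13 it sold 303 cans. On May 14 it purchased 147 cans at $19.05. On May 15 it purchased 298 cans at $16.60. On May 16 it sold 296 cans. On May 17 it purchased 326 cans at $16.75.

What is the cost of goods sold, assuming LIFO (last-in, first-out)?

COGS = $16,836.65

May 4, 220 sold [LIFO — newest first]: 220 @ $14.75 = $3,245.00
May 7, 156 sold [LIFO — newest first]: 156 @ $18.00 = $2,808.00
May 13, 303 sold [LIFO — newest first]: 163 @ $19.35 + 140 @ $19.40 = $5,870.05
May 16, 296 sold [LIFO — newest first]: 296 @ $16.60 = $4,913.60
Total COGS = $3,245.00 + $2,808.00 + $5,870.05 + $4,913.60 = $16,836.65
Ending inventory: 51 @ $18.90 + 8 @ $14.75 + 108 @ $18.00 + 86 @ $19.40 + 147 @ $19.05 + 2 @ $16.60 + 326 @ $16.75 = $12,988.35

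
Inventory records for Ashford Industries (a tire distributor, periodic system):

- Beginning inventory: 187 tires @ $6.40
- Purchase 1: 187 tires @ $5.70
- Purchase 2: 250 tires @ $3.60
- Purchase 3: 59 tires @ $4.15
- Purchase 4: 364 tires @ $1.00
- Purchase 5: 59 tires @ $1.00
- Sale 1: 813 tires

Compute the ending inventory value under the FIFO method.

Sale 1 (813) [FIFO — oldest first]: 187 @ $6.40 + 187 @ $5.70 + 250 @ $3.60 + 59 @ $4.15 + 130 @ $1.00 = $3,537.55
Ending inventory: 234 @ $1.00 + 59 @ $1.00 = $293.00

Ending inventory = $293.00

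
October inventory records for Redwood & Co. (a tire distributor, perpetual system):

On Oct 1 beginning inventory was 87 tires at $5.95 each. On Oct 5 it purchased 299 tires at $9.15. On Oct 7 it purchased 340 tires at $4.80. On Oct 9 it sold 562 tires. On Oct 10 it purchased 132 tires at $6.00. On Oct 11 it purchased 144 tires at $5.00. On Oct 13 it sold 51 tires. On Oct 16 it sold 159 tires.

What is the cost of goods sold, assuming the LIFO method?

COGS = $4,779.30

Oct 9, 562 sold [LIFO — newest first]: 340 @ $4.80 + 222 @ $9.15 = $3,663.30
Oct 13, 51 sold [LIFO — newest first]: 51 @ $5.00 = $255.00
Oct 16, 159 sold [LIFO — newest first]: 93 @ $5.00 + 66 @ $6.00 = $861.00
Total COGS = $3,663.30 + $255.00 + $861.00 = $4,779.30
Ending inventory: 87 @ $5.95 + 77 @ $9.15 + 66 @ $6.00 = $1,618.20
Check: goods available $6,397.50 = COGS $4,779.30 + ending $1,618.20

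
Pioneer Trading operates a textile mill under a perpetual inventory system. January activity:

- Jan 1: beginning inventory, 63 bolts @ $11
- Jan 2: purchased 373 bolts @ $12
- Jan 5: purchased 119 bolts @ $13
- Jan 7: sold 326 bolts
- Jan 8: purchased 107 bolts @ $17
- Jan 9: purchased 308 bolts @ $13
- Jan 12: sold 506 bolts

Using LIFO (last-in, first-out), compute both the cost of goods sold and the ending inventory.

Jan 7, 326 sold [LIFO — newest first]: 119 @ $13 + 207 @ $12 = $4,031
Jan 12, 506 sold [LIFO — newest first]: 308 @ $13 + 107 @ $17 + 91 @ $12 = $6,915
Total COGS = $4,031 + $6,915 = $10,946
Ending inventory: 63 @ $11 + 75 @ $12 = $1,593
Check: goods available $12,539 = COGS $10,946 + ending $1,593

COGS = $10,946; ending inventory = $1,593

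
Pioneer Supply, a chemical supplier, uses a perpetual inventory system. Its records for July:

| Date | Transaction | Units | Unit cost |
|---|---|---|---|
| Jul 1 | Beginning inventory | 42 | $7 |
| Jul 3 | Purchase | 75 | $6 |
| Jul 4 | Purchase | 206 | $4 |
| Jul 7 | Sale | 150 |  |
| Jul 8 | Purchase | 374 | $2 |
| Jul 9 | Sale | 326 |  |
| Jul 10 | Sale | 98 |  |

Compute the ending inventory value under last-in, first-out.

Ending inventory = $768

Jul 7, 150 sold [LIFO — newest first]: 150 @ $4 = $600
Jul 9, 326 sold [LIFO — newest first]: 326 @ $2 = $652
Jul 10, 98 sold [LIFO — newest first]: 48 @ $2 + 50 @ $4 = $296
Total COGS = $600 + $652 + $296 = $1,548
Ending inventory: 42 @ $7 + 75 @ $6 + 6 @ $4 = $768
Check: goods available $2,316 = COGS $1,548 + ending $768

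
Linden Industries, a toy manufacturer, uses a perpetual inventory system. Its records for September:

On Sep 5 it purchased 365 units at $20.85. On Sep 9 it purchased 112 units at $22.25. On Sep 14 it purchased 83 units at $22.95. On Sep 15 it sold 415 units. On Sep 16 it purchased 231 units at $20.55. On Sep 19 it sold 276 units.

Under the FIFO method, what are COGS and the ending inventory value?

COGS = $14,699.15; ending inventory = $2,055.00

Sep 15, 415 sold [FIFO — oldest first]: 365 @ $20.85 + 50 @ $22.25 = $8,722.75
Sep 19, 276 sold [FIFO — oldest first]: 62 @ $22.25 + 83 @ $22.95 + 131 @ $20.55 = $5,976.40
Total COGS = $8,722.75 + $5,976.40 = $14,699.15
Ending inventory: 100 @ $20.55 = $2,055.00
Check: goods available $16,754.15 = COGS $14,699.15 + ending $2,055.00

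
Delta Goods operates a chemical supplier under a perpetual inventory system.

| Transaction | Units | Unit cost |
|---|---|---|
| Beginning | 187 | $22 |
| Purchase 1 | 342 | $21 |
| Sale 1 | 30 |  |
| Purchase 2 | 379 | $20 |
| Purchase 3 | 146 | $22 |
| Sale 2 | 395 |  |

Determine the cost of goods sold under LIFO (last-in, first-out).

Sale 1 (30) [LIFO — newest first]: 30 @ $21 = $630
Sale 2 (395) [LIFO — newest first]: 146 @ $22 + 249 @ $20 = $8,192
Total COGS = $630 + $8,192 = $8,822
Ending inventory: 187 @ $22 + 312 @ $21 + 130 @ $20 = $13,266

COGS = $8,822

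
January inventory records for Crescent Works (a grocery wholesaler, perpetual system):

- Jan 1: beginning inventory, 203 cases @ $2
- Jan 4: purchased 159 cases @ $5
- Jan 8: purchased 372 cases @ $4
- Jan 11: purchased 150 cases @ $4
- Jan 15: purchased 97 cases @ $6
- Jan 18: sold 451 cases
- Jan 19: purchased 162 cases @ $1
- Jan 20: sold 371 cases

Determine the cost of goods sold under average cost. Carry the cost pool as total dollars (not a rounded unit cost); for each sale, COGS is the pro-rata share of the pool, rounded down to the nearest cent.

COGS = $2,987.72

After Jan 1: 203 on hand, pool $406.00 (≈ $2.0000 each)
After Jan 4: 362 on hand, pool $1,201.00 (≈ $3.3177 each)
After Jan 8: 734 on hand, pool $2,689.00 (≈ $3.6635 each)
After Jan 11: 884 on hand, pool $3,289.00 (≈ $3.7206 each)
After Jan 15: 981 on hand, pool $3,871.00 (≈ $3.9460 each)
Jan 18, sell 451: 451/981 × $3,871.00 → $1,779.63
After Jan 19: 692 on hand, pool $2,253.37 (≈ $3.2563 each)
Jan 20, sell 371: 371/692 × $2,253.37 → $1,208.09
Total COGS = $1,779.63 + $1,208.09 = $2,987.72
Ending inventory (cost pool remaining) = $1,045.28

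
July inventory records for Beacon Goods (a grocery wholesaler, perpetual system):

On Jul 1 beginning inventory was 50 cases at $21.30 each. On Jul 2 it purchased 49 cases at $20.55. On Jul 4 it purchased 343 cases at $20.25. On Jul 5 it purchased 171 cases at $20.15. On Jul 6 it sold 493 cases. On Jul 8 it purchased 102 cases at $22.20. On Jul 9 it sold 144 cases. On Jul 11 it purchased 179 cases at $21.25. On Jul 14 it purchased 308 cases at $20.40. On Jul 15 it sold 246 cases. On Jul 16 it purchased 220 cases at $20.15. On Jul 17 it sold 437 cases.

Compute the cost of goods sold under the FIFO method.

COGS = $27,192.40

Jul 6, 493 sold [FIFO — oldest first]: 50 @ $21.30 + 49 @ $20.55 + 343 @ $20.25 + 51 @ $20.15 = $10,045.35
Jul 9, 144 sold [FIFO — oldest first]: 120 @ $20.15 + 24 @ $22.20 = $2,950.80
Jul 15, 246 sold [FIFO — oldest first]: 78 @ $22.20 + 168 @ $21.25 = $5,301.60
Jul 17, 437 sold [FIFO — oldest first]: 11 @ $21.25 + 308 @ $20.40 + 118 @ $20.15 = $8,894.65
Total COGS = $10,045.35 + $2,950.80 + $5,301.60 + $8,894.65 = $27,192.40
Ending inventory: 102 @ $20.15 = $2,055.30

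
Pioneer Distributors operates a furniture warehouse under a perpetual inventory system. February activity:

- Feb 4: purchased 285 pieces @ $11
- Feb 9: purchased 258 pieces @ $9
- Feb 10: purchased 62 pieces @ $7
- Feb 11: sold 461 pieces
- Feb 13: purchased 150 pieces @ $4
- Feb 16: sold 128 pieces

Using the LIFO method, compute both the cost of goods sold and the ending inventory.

COGS = $4,819; ending inventory = $1,672

Feb 11, 461 sold [LIFO — newest first]: 62 @ $7 + 258 @ $9 + 141 @ $11 = $4,307
Feb 16, 128 sold [LIFO — newest first]: 128 @ $4 = $512
Total COGS = $4,307 + $512 = $4,819
Ending inventory: 144 @ $11 + 22 @ $4 = $1,672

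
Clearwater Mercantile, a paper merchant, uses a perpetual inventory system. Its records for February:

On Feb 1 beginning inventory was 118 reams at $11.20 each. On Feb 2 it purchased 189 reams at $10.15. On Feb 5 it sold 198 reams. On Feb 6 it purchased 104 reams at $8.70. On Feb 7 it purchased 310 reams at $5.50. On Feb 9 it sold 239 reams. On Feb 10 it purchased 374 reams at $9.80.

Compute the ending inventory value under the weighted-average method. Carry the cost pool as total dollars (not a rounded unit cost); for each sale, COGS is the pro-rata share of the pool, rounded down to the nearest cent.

After Feb 1: 118 on hand, pool $1,321.60 (≈ $11.2000 each)
After Feb 2: 307 on hand, pool $3,239.95 (≈ $10.5536 each)
Feb 5, sell 198: 198/307 × $3,239.95 → $2,089.60
After Feb 6: 213 on hand, pool $2,055.15 (≈ $9.6486 each)
After Feb 7: 523 on hand, pool $3,760.15 (≈ $7.1896 each)
Feb 9, sell 239: 239/523 × $3,760.15 → $1,718.30
After Feb 10: 658 on hand, pool $5,707.05 (≈ $8.6733 each)
Total COGS = $2,089.60 + $1,718.30 = $3,807.90
Ending inventory (cost pool remaining) = $5,707.05

Ending inventory = $5,707.05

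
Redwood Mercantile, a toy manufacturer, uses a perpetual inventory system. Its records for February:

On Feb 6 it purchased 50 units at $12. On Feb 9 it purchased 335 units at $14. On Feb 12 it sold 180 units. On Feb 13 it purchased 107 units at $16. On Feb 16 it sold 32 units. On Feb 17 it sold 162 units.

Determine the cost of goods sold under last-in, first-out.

COGS = $5,450

Feb 12, 180 sold [LIFO — newest first]: 180 @ $14 = $2,520
Feb 16, 32 sold [LIFO — newest first]: 32 @ $16 = $512
Feb 17, 162 sold [LIFO — newest first]: 75 @ $16 + 87 @ $14 = $2,418
Total COGS = $2,520 + $512 + $2,418 = $5,450
Ending inventory: 50 @ $12 + 68 @ $14 = $1,552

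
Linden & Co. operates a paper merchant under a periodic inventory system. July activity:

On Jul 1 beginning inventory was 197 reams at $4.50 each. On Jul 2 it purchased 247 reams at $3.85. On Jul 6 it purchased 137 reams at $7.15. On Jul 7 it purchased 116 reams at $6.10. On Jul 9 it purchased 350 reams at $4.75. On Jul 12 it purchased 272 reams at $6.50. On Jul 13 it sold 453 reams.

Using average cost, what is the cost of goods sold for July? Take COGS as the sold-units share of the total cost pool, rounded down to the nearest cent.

COGS = $2,388.67

Jul 13, sell 453: 453/1319 × $6,955.10 → $2,388.67
Ending inventory (cost pool remaining) = $4,566.43
Check: goods available $6,955.10 = COGS $2,388.67 + ending $4,566.43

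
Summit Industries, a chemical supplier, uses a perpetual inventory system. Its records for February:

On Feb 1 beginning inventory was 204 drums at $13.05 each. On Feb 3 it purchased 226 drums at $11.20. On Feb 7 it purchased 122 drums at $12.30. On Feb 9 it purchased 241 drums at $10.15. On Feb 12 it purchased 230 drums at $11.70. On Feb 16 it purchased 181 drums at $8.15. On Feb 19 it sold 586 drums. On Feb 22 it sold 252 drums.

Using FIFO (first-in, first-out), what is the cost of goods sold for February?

Feb 19, 586 sold [FIFO — oldest first]: 204 @ $13.05 + 226 @ $11.20 + 122 @ $12.30 + 34 @ $10.15 = $7,039.10
Feb 22, 252 sold [FIFO — oldest first]: 207 @ $10.15 + 45 @ $11.70 = $2,627.55
Total COGS = $7,039.10 + $2,627.55 = $9,666.65
Ending inventory: 185 @ $11.70 + 181 @ $8.15 = $3,639.65

COGS = $9,666.65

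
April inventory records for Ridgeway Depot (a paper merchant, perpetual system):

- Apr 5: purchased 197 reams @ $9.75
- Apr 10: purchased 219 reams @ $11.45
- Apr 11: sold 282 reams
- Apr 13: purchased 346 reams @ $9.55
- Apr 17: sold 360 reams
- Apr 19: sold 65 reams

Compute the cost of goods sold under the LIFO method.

Apr 11, 282 sold [LIFO — newest first]: 219 @ $11.45 + 63 @ $9.75 = $3,121.80
Apr 17, 360 sold [LIFO — newest first]: 346 @ $9.55 + 14 @ $9.75 = $3,440.80
Apr 19, 65 sold [LIFO — newest first]: 65 @ $9.75 = $633.75
Total COGS = $3,121.80 + $3,440.80 + $633.75 = $7,196.35
Ending inventory: 55 @ $9.75 = $536.25
Check: goods available $7,732.60 = COGS $7,196.35 + ending $536.25

COGS = $7,196.35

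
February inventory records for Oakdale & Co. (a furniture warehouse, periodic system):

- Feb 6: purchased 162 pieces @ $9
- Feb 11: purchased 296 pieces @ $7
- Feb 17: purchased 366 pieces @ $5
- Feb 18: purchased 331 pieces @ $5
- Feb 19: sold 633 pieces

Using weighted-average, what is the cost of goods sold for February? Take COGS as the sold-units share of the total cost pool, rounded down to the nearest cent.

COGS = $3,844.58

Feb 19, sell 633: 633/1155 × $7,015.00 → $3,844.58
Ending inventory (cost pool remaining) = $3,170.42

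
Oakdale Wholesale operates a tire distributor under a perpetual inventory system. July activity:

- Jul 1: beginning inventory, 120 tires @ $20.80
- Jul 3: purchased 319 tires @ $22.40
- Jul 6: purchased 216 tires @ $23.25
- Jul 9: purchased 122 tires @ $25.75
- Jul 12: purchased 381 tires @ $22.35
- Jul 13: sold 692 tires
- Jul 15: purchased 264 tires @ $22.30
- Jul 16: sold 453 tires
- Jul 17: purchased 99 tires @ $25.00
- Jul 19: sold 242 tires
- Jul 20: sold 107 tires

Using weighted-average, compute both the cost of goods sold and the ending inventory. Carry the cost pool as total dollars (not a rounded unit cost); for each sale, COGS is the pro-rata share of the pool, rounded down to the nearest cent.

COGS = $34,055.90; ending inventory = $626.75

After Jul 1: 120 on hand, pool $2,496.00 (≈ $20.8000 each)
After Jul 3: 439 on hand, pool $9,641.60 (≈ $21.9626 each)
After Jul 6: 655 on hand, pool $14,663.60 (≈ $22.3872 each)
After Jul 9: 777 on hand, pool $17,805.10 (≈ $22.9152 each)
After Jul 12: 1158 on hand, pool $26,320.45 (≈ $22.7292 each)
Jul 13, sell 692: 692/1158 × $26,320.45 → $15,728.62
After Jul 15: 730 on hand, pool $16,479.03 (≈ $22.5740 each)
Jul 16, sell 453: 453/730 × $16,479.03 → $10,226.02
After Jul 17: 376 on hand, pool $8,728.01 (≈ $23.2128 each)
Jul 19, sell 242: 242/376 × $8,728.01 → $5,617.49
Jul 20, sell 107: 107/134 × $3,110.52 → $2,483.77
Total COGS = $15,728.62 + $10,226.02 + $5,617.49 + $2,483.77 = $34,055.90
Ending inventory (cost pool remaining) = $626.75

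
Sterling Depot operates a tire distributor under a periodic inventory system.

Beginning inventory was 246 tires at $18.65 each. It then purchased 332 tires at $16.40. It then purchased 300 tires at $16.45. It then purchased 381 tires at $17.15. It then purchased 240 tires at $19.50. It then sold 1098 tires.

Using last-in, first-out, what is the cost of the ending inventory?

Sale 1 (1098) [LIFO — newest first]: 240 @ $19.50 + 381 @ $17.15 + 300 @ $16.45 + 177 @ $16.40 = $19,051.95
Ending inventory: 246 @ $18.65 + 155 @ $16.40 = $7,129.90
Check: goods available $26,181.85 = COGS $19,051.95 + ending $7,129.90

Ending inventory = $7,129.90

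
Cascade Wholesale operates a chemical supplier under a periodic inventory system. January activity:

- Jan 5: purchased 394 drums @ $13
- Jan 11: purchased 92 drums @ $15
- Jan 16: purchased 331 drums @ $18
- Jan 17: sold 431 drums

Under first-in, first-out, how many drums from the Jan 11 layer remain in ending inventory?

55

Jan 17, 431 sold [FIFO — oldest first]: 394 @ $13 + 37 @ $15 = $5,677
Ending inventory: 55 @ $15 + 331 @ $18 = $6,783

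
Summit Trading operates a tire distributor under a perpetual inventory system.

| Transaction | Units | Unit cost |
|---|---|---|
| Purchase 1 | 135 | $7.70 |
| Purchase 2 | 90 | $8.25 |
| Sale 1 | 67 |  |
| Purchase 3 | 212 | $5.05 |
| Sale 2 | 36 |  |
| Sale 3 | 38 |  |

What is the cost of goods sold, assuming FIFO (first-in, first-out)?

Sale 1 (67) [FIFO — oldest first]: 67 @ $7.70 = $515.90
Sale 2 (36) [FIFO — oldest first]: 36 @ $7.70 = $277.20
Sale 3 (38) [FIFO — oldest first]: 32 @ $7.70 + 6 @ $8.25 = $295.90
Total COGS = $515.90 + $277.20 + $295.90 = $1,089.00
Ending inventory: 84 @ $8.25 + 212 @ $5.05 = $1,763.60

COGS = $1,089.00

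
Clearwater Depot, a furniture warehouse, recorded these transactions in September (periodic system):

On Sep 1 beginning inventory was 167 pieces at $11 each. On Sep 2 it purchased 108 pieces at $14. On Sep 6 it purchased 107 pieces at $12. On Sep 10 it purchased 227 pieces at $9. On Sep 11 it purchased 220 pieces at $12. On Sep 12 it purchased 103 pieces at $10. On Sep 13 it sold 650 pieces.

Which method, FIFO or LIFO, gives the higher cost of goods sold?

FIFO

FIFO COGS: 167 @ $11 + 108 @ $14 + 107 @ $12 + 227 @ $9 + 41 @ $12 = $7,168
LIFO COGS: 103 @ $10 + 220 @ $12 + 227 @ $9 + 100 @ $12 = $6,913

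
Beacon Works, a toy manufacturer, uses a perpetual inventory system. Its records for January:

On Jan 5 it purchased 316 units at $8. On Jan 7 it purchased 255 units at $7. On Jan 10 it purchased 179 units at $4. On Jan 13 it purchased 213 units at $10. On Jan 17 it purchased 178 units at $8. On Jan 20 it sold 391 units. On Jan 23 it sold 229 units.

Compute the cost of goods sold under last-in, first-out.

Jan 20, 391 sold [LIFO — newest first]: 178 @ $8 + 213 @ $10 = $3,554
Jan 23, 229 sold [LIFO — newest first]: 179 @ $4 + 50 @ $7 = $1,066
Total COGS = $3,554 + $1,066 = $4,620
Ending inventory: 316 @ $8 + 205 @ $7 = $3,963
Check: goods available $8,583 = COGS $4,620 + ending $3,963

COGS = $4,620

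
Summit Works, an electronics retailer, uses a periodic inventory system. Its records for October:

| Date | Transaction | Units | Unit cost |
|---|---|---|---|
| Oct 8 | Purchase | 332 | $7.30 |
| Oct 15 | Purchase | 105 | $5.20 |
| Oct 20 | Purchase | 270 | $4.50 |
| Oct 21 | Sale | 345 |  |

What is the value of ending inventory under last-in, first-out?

Ending inventory = $2,579.60

Oct 21, 345 sold [LIFO — newest first]: 270 @ $4.50 + 75 @ $5.20 = $1,605.00
Ending inventory: 332 @ $7.30 + 30 @ $5.20 = $2,579.60
Check: goods available $4,184.60 = COGS $1,605.00 + ending $2,579.60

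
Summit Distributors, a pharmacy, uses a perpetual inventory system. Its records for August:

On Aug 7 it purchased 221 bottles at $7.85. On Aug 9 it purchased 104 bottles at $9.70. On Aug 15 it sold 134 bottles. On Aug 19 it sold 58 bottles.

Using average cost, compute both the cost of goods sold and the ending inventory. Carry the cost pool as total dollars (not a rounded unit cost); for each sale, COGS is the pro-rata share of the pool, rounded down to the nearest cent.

After Aug 7: 221 on hand, pool $1,734.85 (≈ $7.8500 each)
After Aug 9: 325 on hand, pool $2,743.65 (≈ $8.4420 each)
Aug 15, sell 134: 134/325 × $2,743.65 → $1,131.22
Aug 19, sell 58: 58/191 × $1,612.43 → $489.63
Total COGS = $1,131.22 + $489.63 = $1,620.85
Ending inventory (cost pool remaining) = $1,122.80

COGS = $1,620.85; ending inventory = $1,122.80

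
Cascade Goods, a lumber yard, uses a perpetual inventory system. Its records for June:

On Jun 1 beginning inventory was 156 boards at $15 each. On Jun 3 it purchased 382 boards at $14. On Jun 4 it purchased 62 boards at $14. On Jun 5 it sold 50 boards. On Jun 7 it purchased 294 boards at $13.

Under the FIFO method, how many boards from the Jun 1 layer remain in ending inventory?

Jun 5, 50 sold [FIFO — oldest first]: 50 @ $15 = $750
Ending inventory: 106 @ $15 + 382 @ $14 + 62 @ $14 + 294 @ $13 = $11,628
Check: goods available $12,378 = COGS $750 + ending $11,628

106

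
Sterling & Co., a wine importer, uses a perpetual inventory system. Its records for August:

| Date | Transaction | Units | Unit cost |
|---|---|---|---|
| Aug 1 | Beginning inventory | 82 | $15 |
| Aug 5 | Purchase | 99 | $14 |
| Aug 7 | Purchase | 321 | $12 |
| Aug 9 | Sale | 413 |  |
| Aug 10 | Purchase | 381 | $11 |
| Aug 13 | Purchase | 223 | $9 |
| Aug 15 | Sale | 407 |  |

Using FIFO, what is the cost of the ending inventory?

Ending inventory = $2,700

Aug 9, 413 sold [FIFO — oldest first]: 82 @ $15 + 99 @ $14 + 232 @ $12 = $5,400
Aug 15, 407 sold [FIFO — oldest first]: 89 @ $12 + 318 @ $11 = $4,566
Total COGS = $5,400 + $4,566 = $9,966
Ending inventory: 63 @ $11 + 223 @ $9 = $2,700
Check: goods available $12,666 = COGS $9,966 + ending $2,700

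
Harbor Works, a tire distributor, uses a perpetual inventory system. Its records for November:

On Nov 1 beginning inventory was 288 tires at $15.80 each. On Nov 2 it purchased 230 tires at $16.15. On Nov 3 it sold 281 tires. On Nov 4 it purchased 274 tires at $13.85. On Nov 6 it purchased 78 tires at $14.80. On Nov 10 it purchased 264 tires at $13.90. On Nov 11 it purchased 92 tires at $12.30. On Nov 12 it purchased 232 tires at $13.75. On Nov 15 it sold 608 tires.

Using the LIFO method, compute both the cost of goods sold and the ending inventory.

Nov 3, 281 sold [LIFO — newest first]: 230 @ $16.15 + 51 @ $15.80 = $4,520.30
Nov 15, 608 sold [LIFO — newest first]: 232 @ $13.75 + 92 @ $12.30 + 264 @ $13.90 + 20 @ $14.80 = $8,287.20
Total COGS = $4,520.30 + $8,287.20 = $12,807.50
Ending inventory: 237 @ $15.80 + 274 @ $13.85 + 58 @ $14.80 = $8,397.90

COGS = $12,807.50; ending inventory = $8,397.90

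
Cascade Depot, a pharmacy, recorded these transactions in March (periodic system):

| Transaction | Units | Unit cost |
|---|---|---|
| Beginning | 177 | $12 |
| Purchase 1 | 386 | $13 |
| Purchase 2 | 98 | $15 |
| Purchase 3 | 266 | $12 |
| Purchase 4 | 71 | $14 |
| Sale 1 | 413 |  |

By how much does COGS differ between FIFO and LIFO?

FIFO COGS: 177 @ $12 + 236 @ $13 = $5,192
LIFO COGS: 71 @ $14 + 266 @ $12 + 76 @ $15 = $5,326
Difference = |$5,192 − $5,326| = $134

$134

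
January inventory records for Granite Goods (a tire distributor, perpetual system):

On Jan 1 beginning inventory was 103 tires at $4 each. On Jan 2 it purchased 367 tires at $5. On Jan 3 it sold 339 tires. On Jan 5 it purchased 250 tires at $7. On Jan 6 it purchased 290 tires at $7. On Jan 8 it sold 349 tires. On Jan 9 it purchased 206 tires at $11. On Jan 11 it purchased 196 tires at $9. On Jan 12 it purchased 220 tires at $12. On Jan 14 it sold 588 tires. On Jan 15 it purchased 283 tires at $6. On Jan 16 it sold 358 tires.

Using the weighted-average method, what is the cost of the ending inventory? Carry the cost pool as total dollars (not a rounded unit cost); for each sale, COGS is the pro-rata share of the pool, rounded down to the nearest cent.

After Jan 1: 103 on hand, pool $412.00 (≈ $4.0000 each)
After Jan 2: 470 on hand, pool $2,247.00 (≈ $4.7809 each)
Jan 3, sell 339: 339/470 × $2,247.00 → $1,620.70
After Jan 5: 381 on hand, pool $2,376.30 (≈ $6.2370 each)
After Jan 6: 671 on hand, pool $4,406.30 (≈ $6.5668 each)
Jan 8, sell 349: 349/671 × $4,406.30 → $2,291.80
After Jan 9: 528 on hand, pool $4,380.50 (≈ $8.2964 each)
After Jan 11: 724 on hand, pool $6,144.50 (≈ $8.4869 each)
After Jan 12: 944 on hand, pool $8,784.50 (≈ $9.3056 each)
Jan 14, sell 588: 588/944 × $8,784.50 → $5,471.70
After Jan 15: 639 on hand, pool $5,010.80 (≈ $7.8416 each)
Jan 16, sell 358: 358/639 × $5,010.80 → $2,807.30
Total COGS = $1,620.70 + $2,291.80 + $5,471.70 + $2,807.30 = $12,191.50
Ending inventory (cost pool remaining) = $2,203.50
Check: goods available $14,395.00 = COGS $12,191.50 + ending $2,203.50

Ending inventory = $2,203.50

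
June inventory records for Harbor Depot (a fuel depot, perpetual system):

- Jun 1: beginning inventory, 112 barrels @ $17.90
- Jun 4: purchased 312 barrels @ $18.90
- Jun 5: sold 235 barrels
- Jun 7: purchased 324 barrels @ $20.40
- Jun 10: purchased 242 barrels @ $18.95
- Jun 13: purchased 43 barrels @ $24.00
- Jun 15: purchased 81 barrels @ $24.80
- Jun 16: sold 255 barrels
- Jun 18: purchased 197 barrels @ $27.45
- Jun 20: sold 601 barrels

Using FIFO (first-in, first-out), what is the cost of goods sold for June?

Jun 5, 235 sold [FIFO — oldest first]: 112 @ $17.90 + 123 @ $18.90 = $4,329.50
Jun 16, 255 sold [FIFO — oldest first]: 189 @ $18.90 + 66 @ $20.40 = $4,918.50
Jun 20, 601 sold [FIFO — oldest first]: 258 @ $20.40 + 242 @ $18.95 + 43 @ $24.00 + 58 @ $24.80 = $12,319.50
Total COGS = $4,329.50 + $4,918.50 + $12,319.50 = $21,567.50
Ending inventory: 23 @ $24.80 + 197 @ $27.45 = $5,978.05
Check: goods available $27,545.55 = COGS $21,567.50 + ending $5,978.05

COGS = $21,567.50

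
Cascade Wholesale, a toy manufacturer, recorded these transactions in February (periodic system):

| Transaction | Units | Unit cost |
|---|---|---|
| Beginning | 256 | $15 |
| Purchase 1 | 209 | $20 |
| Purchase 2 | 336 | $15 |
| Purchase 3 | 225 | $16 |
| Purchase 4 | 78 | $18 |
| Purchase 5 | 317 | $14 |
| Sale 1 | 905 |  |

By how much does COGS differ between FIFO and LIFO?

FIFO COGS: 256 @ $15 + 209 @ $20 + 336 @ $15 + 104 @ $16 = $14,724
LIFO COGS: 317 @ $14 + 78 @ $18 + 225 @ $16 + 285 @ $15 = $13,717
Difference = |$14,724 − $13,717| = $1,007

$1,007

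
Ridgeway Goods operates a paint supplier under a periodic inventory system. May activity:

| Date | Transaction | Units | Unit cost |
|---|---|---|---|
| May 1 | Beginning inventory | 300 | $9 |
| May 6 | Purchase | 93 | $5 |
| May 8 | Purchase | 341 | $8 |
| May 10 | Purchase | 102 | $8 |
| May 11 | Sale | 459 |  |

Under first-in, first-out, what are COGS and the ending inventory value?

May 11, 459 sold [FIFO — oldest first]: 300 @ $9 + 93 @ $5 + 66 @ $8 = $3,693
Ending inventory: 275 @ $8 + 102 @ $8 = $3,016

COGS = $3,693; ending inventory = $3,016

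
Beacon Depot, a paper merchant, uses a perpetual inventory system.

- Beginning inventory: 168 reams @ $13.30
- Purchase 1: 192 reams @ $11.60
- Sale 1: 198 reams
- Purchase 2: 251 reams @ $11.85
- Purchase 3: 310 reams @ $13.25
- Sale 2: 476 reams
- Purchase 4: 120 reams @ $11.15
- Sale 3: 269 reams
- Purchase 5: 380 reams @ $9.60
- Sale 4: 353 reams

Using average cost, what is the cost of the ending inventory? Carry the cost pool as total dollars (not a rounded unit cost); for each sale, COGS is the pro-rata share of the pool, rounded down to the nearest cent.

After Beginning: 168 on hand, pool $2,234.40 (≈ $13.3000 each)
After Purchase 1: 360 on hand, pool $4,461.60 (≈ $12.3933 each)
Sale 1, sell 198: 198/360 × $4,461.60 → $2,453.88
After Purchase 2: 413 on hand, pool $4,982.07 (≈ $12.0631 each)
After Purchase 3: 723 on hand, pool $9,089.57 (≈ $12.5720 each)
Sale 2, sell 476: 476/723 × $9,089.57 → $5,984.28
After Purchase 4: 367 on hand, pool $4,443.29 (≈ $12.1071 each)
Sale 3, sell 269: 269/367 × $4,443.29 → $3,256.79
After Purchase 5: 478 on hand, pool $4,834.50 (≈ $10.1140 each)
Sale 4, sell 353: 353/478 × $4,834.50 → $3,570.24
Total COGS = $2,453.88 + $5,984.28 + $3,256.79 + $3,570.24 = $15,265.19
Ending inventory (cost pool remaining) = $1,264.26

Ending inventory = $1,264.26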